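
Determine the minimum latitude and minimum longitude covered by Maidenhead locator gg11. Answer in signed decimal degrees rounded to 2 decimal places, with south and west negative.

-29.00, -58.00

Field G=6, G=6: +6·20° lon, +6·10° lat → SW at lon -60°, lat -30°.
Square 1, 1: +1·2° lon, +1·1° lat → SW at lon -58°, lat -29°.
latitude -29.00, longitude -58.00.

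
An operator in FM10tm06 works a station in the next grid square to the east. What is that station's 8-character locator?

FM10tm16

Longitude extended square 0; +1 → 1.
The latitude characters are unchanged.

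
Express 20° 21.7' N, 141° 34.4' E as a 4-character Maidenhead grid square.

Add 180° to longitude and 90° to latitude: 321.57, 110.36.
Field: 321.57/20 → 16 → Q, 110.36/10 → 11 → L; chars QL.
Square: 1.57/2 → 0, 0.36/1 → 0; chars 00.

QL00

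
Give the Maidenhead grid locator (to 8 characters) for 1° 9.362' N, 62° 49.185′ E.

Offset from 180°W / 90°S: lon 242.81975°, lat 91.15603°.
Field (20°×10°, letters A–R): lon ⌊242.81975/20⌋ = 12 → M; lat ⌊91.15603/10⌋ = 9 → J.
Square (2°×1°, digits 0–9): lon ⌊2.81975/2⌋ = 1; lat ⌊1.15603/1⌋ = 1.
Subsquare (5′×2.5′, letters a–x): lon ⌊0.81975/0.0833333⌋ = 9 → j; lat ⌊0.15603/0.0416667⌋ = 3 → d.
Extended square (30″×15″, digits 0–9): lon ⌊0.06975/0.00833333⌋ = 8; lat ⌊0.03103/0.00416667⌋ = 7.

MJ11jd87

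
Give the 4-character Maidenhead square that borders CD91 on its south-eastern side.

DD00

Longitude square 9; +1 → 10, wraps to 0, carry into field.
Longitude field C = 2; +1 → 3 = D.
Latitude square 1; −1 → 0.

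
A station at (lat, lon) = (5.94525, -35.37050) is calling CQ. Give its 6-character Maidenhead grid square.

Add 180° to longitude and 90° to latitude: 144.6295, 95.9453.
Field (20°×10°, letters A–R): 144.6295/20 → 7 → H, 95.9453/10 → 9 → J; chars HJ.
Square (2°×1°, digits 0–9): 4.6295/2 → 2, 5.9453/1 → 5; chars 25.
Subsquare (5′×2.5′, letters a–x): 0.6295/0.0833333 → 7 → h, 0.9453/0.0416667 → 22 → w; chars hw.

HJ25hw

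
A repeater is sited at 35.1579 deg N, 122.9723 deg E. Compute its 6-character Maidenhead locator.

PM15ld

Shift to the Maidenhead origin (180°W, 90°S): lon 302.9723, lat 125.1579.
Field: 302.9723/20 → 15 → P, 125.1579/10 → 12 → M; chars PM.
Square: 2.9723/2 → 1, 5.1579/1 → 5; chars 15.
Subsquare: 0.9723/0.0833333 → 11 → l, 0.1579/0.0416667 → 3 → d; chars ld.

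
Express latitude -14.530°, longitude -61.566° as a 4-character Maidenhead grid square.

FH95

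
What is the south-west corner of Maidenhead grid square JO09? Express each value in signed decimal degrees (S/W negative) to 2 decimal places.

Field J=9, O=14: +9·20° lon, +14·10° lat → SW at lon 0°, lat 50°.
Square 0, 9: +0·2° lon, +9·1° lat → SW at lon 0°, lat 59°.
latitude 59.00, longitude 0.00.

59.00, 0.00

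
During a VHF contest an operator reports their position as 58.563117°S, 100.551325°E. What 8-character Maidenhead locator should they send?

Shift to the Maidenhead origin (180°W, 90°S): lon 280.55133, lat 31.43688.
Field: lon ⌊280.55133/20⌋ = 14 → O; lat ⌊31.43688/10⌋ = 3 → D.
Square: lon ⌊0.55133/2⌋ = 0; lat ⌊1.43688/1⌋ = 1.
Subsquare: lon ⌊0.55133/0.0833333⌋ = 6 → g; lat ⌊0.43688/0.0416667⌋ = 10 → k.
Extended square: lon ⌊0.05133/0.00833333⌋ = 6; lat ⌊0.02022/0.00416667⌋ = 4.

OD01gk64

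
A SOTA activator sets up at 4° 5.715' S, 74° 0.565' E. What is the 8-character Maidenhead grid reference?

MI75av17

Offset from 180°W / 90°S: lon 254.00942°, lat 85.90475°.
Field (20°×10°, letters A–R): 254.00942/20 → 12 → M, 85.90475/10 → 8 → I; chars MI.
Square (2°×1°, digits 0–9): 14.00942/2 → 7, 5.90475/1 → 5; chars 75.
Subsquare (5′×2.5′, letters a–x): 0.00942/0.0833333 → 0 → a, 0.90475/0.0416667 → 21 → v; chars av.
Extended square (30″×15″, digits 0–9): 0.00942/0.00833333 → 1, 0.02975/0.00416667 → 7; chars 17.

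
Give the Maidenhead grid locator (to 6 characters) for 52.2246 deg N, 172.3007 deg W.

AO32uf

Add 180° to longitude and 90° to latitude: 7.6993, 142.2246.
Field: lon ⌊7.6993/20⌋ = 0 → A; lat ⌊142.2246/10⌋ = 14 → O.
Square: lon ⌊7.6993/2⌋ = 3; lat ⌊2.2246/1⌋ = 2.
Subsquare: lon ⌊1.6993/0.0833333⌋ = 20 → u; lat ⌊0.2246/0.0416667⌋ = 5 → f.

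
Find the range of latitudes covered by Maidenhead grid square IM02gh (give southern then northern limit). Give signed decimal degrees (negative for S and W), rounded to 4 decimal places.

Field I=8, M=12: +8·20° lon, +12·10° lat → SW at lon -20°, lat 30°.
Square 0, 2: +0·2° lon, +2·1° lat → SW at lon -20°, lat 32°.
Subsquare g=6, h=7: +6·0.0833333° lon, +7·0.0416667° lat → SW at lon -19.5°, lat 32.2917°.
Cell spans 0.0833333° lon × 0.0416667° lat.
south 32.2917, north 32.3333.

32.2917, 32.3333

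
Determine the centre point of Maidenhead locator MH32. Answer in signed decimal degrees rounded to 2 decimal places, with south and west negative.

Field M=12, H=7: +12·20° lon, +7·10° lat → SW at lon 60°, lat -20°.
Square 3, 2: +3·2° lon, +2·1° lat → SW at lon 66°, lat -18°.
Cell spans 2° lon × 1° lat. Centre is SW corner plus half of each.
latitude -17.50, longitude 67.00.

-17.50, 67.00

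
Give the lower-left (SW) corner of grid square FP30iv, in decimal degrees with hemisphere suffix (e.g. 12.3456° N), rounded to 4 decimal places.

Field F=5, P=15: +5·20° lon, +15·10° lat → SW at lon -80°, lat 60°.
Square 3, 0: +3·2° lon, +0·1° lat → SW at lon -74°, lat 60°.
Subsquare i=8, v=21: +8·0.0833333° lon, +21·0.0416667° lat → SW at lon -73.3333°, lat 60.875°.
latitude 60.8750° N, longitude 73.3333° W.

60.8750° N, 73.3333° W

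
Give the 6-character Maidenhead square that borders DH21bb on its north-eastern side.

Longitude subsquare b = 1; +1 → 2 = c.
Latitude subsquare b = 1; +1 → 2 = c.

DH21cc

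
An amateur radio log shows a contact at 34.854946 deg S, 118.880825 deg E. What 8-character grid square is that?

OF95kd54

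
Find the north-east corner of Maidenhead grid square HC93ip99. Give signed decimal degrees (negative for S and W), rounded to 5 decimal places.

-66.33333, -21.25000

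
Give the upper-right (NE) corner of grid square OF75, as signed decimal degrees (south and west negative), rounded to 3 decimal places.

Field O=14, F=5: +14·20° lon, +5·10° lat → SW at lon 100°, lat -40°.
Square 7, 5: +7·2° lon, +5·1° lat → SW at lon 114°, lat -35°.
Cell spans 2° lon × 1° lat. NE corner is SW corner plus one full cell.
latitude -34.000, longitude 116.000.

-34.000, 116.000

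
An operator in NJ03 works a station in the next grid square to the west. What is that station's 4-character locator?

MJ93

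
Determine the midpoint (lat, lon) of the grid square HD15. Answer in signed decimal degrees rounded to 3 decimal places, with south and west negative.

Field H=7, D=3: +7·20° lon, +3·10° lat → SW at lon -40°, lat -60°.
Square 1, 5: +1·2° lon, +5·1° lat → SW at lon -38°, lat -55°.
Cell spans 2° lon × 1° lat. Centre is SW corner plus half of each.
latitude -54.500, longitude -37.000.

-54.500, -37.000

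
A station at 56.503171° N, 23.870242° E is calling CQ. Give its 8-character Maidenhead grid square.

Offset from 180°W / 90°S: lon 203.87024°, lat 146.50317°.
Field: lon ⌊203.87024/20⌋ = 10 → K; lat ⌊146.50317/10⌋ = 14 → O.
Square: lon ⌊3.87024/2⌋ = 1; lat ⌊6.50317/1⌋ = 6.
Subsquare: lon ⌊1.87024/0.0833333⌋ = 22 → w; lat ⌊0.50317/0.0416667⌋ = 12 → m.
Extended square: lon ⌊0.03691/0.00833333⌋ = 4; lat ⌊0.00317/0.00416667⌋ = 0.

KO16wm40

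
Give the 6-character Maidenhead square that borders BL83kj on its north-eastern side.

Longitude subsquare k = 10; +1 → 11 = l.
Latitude subsquare j = 9; +1 → 10 = k.

BL83lk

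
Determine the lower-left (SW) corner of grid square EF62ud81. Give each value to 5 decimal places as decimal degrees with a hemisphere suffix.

37.87083° S, 86.26667° W

Field E=4, F=5: +4·20° lon, +5·10° lat → SW at lon -100°, lat -40°.
Square 6, 2: +6·2° lon, +2·1° lat → SW at lon -88°, lat -38°.
Subsquare u=20, d=3: +20·0.0833333° lon, +3·0.0416667° lat → SW at lon -86.3333°, lat -37.875°.
Extended square 8, 1: +8·0.00833333° lon, +1·0.00416667° lat → SW at lon -86.2667°, lat -37.8708°.
latitude 37.87083° S, longitude 86.26667° W.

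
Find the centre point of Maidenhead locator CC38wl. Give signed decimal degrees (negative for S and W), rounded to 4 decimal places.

-61.5208, -132.1250

Field C=2, C=2: +2·20° lon, +2·10° lat → SW at lon -140°, lat -70°.
Square 3, 8: +3·2° lon, +8·1° lat → SW at lon -134°, lat -62°.
Subsquare w=22, l=11: +22·0.0833333° lon, +11·0.0416667° lat → SW at lon -132.167°, lat -61.5417°.
Cell spans 0.0833333° lon × 0.0416667° lat. Centre is SW corner plus half of each.
latitude -61.5208, longitude -132.1250.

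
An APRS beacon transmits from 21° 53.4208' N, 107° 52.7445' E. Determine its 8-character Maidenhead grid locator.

OL31wv53

Add 180° to longitude and 90° to latitude: 287.87908, 111.89035.
Field (20°×10°, letters A–R): 287.87908/20 → 14 → O, 111.89035/10 → 11 → L; chars OL.
Square (2°×1°, digits 0–9): 7.87908/2 → 3, 1.89035/1 → 1; chars 31.
Subsquare (5′×2.5′, letters a–x): 1.87908/0.0833333 → 22 → w, 0.89035/0.0416667 → 21 → v; chars wv.
Extended square (30″×15″, digits 0–9): 0.04574/0.00833333 → 5, 0.01535/0.00416667 → 3; chars 53.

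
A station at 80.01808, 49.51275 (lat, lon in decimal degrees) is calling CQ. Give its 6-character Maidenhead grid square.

Shift to the Maidenhead origin (180°W, 90°S): lon 229.5127, lat 170.0181.
Field: 229.5127/20 → 11 → L, 170.0181/10 → 17 → R; chars LR.
Square: 9.5127/2 → 4, 0.0181/1 → 0; chars 40.
Subsquare: 1.5127/0.0833333 → 18 → s, 0.0181/0.0416667 → 0 → a; chars sa.

LR40sa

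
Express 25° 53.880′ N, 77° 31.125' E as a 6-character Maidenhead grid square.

ML85sv

Shift to the Maidenhead origin (180°W, 90°S): lon 257.5188, lat 115.8980.
Field: 257.5188/20 → 12 → M, 115.8980/10 → 11 → L; chars ML.
Square: 17.5188/2 → 8, 5.8980/1 → 5; chars 85.
Subsquare: 1.5188/0.0833333 → 18 → s, 0.8980/0.0416667 → 21 → v; chars sv.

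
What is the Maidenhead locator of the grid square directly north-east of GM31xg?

GM41ah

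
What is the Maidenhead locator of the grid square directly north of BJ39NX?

Latitude subsquare x = 23; +1 → 24, wraps to 0 = a, carry into square.
Latitude square 9; +1 → 10, wraps to 0, carry into field.
Latitude field J = 9; +1 → 10 = K.
The longitude characters are unchanged.

BK30na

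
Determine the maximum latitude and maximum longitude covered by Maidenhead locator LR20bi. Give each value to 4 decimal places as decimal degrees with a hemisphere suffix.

Field L=11, R=17: +11·20° lon, +17·10° lat → SW at lon 40°, lat 80°.
Square 2, 0: +2·2° lon, +0·1° lat → SW at lon 44°, lat 80°.
Subsquare b=1, i=8: +1·0.0833333° lon, +8·0.0416667° lat → SW at lon 44.0833°, lat 80.3333°.
Cell spans 0.0833333° lon × 0.0416667° lat. NE corner is SW corner plus one full cell.
latitude 80.3750° N, longitude 44.1667° E.

80.3750° N, 44.1667° E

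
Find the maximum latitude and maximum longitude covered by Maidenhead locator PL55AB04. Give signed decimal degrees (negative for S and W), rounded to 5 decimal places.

Field P=15, L=11: +15·20° lon, +11·10° lat → SW at lon 120°, lat 20°.
Square 5, 5: +5·2° lon, +5·1° lat → SW at lon 130°, lat 25°.
Subsquare a=0, b=1: +0·0.0833333° lon, +1·0.0416667° lat → SW at lon 130°, lat 25.0417°.
Extended square 0, 4: +0·0.00833333° lon, +4·0.00416667° lat → SW at lon 130°, lat 25.0583°.
Cell spans 0.00833333° lon × 0.00416667° lat. NE corner is SW corner plus one full cell.
latitude 25.06250, longitude 130.00833.

25.06250, 130.00833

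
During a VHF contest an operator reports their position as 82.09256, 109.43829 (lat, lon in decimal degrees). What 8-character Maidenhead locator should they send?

OR42rc22

Offset from 180°W / 90°S: lon 289.43829°, lat 172.09256°.
Field: 289.43829/20 → 14 → O, 172.09256/10 → 17 → R; chars OR.
Square: 9.43829/2 → 4, 2.09256/1 → 2; chars 42.
Subsquare: 1.43829/0.0833333 → 17 → r, 0.09256/0.0416667 → 2 → c; chars rc.
Extended square: 0.02162/0.00833333 → 2, 0.00923/0.00416667 → 2; chars 22.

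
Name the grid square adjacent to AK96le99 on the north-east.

Longitude extended square 9; +1 → 10, wraps to 0, carry into subsquare.
Longitude subsquare l = 11; +1 → 12 = m.
Latitude extended square 9; +1 → 10, wraps to 0, carry into subsquare.
Latitude subsquare e = 4; +1 → 5 = f.

AK96mf00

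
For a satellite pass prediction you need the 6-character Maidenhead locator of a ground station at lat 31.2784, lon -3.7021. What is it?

IM81dg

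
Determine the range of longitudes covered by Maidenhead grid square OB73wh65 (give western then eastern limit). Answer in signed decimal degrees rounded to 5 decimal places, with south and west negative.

115.88333, 115.89167

Field O=14, B=1: +14·20° lon, +1·10° lat → SW at lon 100°, lat -80°.
Square 7, 3: +7·2° lon, +3·1° lat → SW at lon 114°, lat -77°.
Subsquare w=22, h=7: +22·0.0833333° lon, +7·0.0416667° lat → SW at lon 115.833°, lat -76.7083°.
Extended square 6, 5: +6·0.00833333° lon, +5·0.00416667° lat → SW at lon 115.883°, lat -76.6875°.
Cell spans 0.00833333° lon × 0.00416667° lat.
west 115.88333, east 115.89167.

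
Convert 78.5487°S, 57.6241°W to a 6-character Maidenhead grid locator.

Add 180° to longitude and 90° to latitude: 122.3759, 11.4513.
Field (20°×10°, letters A–R): 122.3759/20 → 6 → G, 11.4513/10 → 1 → B; chars GB.
Square (2°×1°, digits 0–9): 2.3759/2 → 1, 1.4513/1 → 1; chars 11.
Subsquare (5′×2.5′, letters a–x): 0.3759/0.0833333 → 4 → e, 0.4513/0.0416667 → 10 → k; chars ek.

GB11ek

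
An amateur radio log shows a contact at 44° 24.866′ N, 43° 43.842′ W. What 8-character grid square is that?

Add 180° to longitude and 90° to latitude: 136.26930, 134.41443.
Field: 136.26930/20 → 6 → G, 134.41443/10 → 13 → N; chars GN.
Square: 16.26930/2 → 8, 4.41443/1 → 4; chars 84.
Subsquare: 0.26930/0.0833333 → 3 → d, 0.41443/0.0416667 → 9 → j; chars dj.
Extended square: 0.01930/0.00833333 → 2, 0.03943/0.00416667 → 9; chars 29.

GN84dj29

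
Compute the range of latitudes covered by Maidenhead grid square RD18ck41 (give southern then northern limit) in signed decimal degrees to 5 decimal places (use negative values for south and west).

Field R=17, D=3: +17·20° lon, +3·10° lat → SW at lon 160°, lat -60°.
Square 1, 8: +1·2° lon, +8·1° lat → SW at lon 162°, lat -52°.
Subsquare c=2, k=10: +2·0.0833333° lon, +10·0.0416667° lat → SW at lon 162.167°, lat -51.5833°.
Extended square 4, 1: +4·0.00833333° lon, +1·0.00416667° lat → SW at lon 162.2°, lat -51.5792°.
Cell spans 0.00833333° lon × 0.00416667° lat.
south -51.57917, north -51.57500.

-51.57917, -51.57500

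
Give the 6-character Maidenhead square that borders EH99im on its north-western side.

EH99hn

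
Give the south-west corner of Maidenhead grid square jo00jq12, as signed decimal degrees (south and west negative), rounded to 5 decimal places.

50.67500, 0.75833

Field J=9, O=14: +9·20° lon, +14·10° lat → SW at lon 0°, lat 50°.
Square 0, 0: +0·2° lon, +0·1° lat → SW at lon 0°, lat 50°.
Subsquare j=9, q=16: +9·0.0833333° lon, +16·0.0416667° lat → SW at lon 0.75°, lat 50.6667°.
Extended square 1, 2: +1·0.00833333° lon, +2·0.00416667° lat → SW at lon 0.758333°, lat 50.675°.
latitude 50.67500, longitude 0.75833.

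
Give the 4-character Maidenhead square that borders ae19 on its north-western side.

Longitude square 1; −1 → 0.
Latitude square 9; +1 → 10, wraps to 0, carry into field.
Latitude field E = 4; +1 → 5 = F.

AF00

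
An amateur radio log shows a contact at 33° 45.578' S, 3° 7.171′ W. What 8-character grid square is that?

Offset from 180°W / 90°S: lon 176.88048°, lat 56.24037°.
Field: lon ⌊176.88048/20⌋ = 8 → I; lat ⌊56.24037/10⌋ = 5 → F.
Square: lon ⌊16.88048/2⌋ = 8; lat ⌊6.24037/1⌋ = 6.
Subsquare: lon ⌊0.88048/0.0833333⌋ = 10 → k; lat ⌊0.24037/0.0416667⌋ = 5 → f.
Extended square: lon ⌊0.04715/0.00833333⌋ = 5; lat ⌊0.03203/0.00416667⌋ = 7.

IF86kf57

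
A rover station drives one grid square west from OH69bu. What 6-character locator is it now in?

OH69au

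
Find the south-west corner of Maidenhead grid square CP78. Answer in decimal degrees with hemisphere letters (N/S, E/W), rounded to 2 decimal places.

Field C=2, P=15: +2·20° lon, +15·10° lat → SW at lon -140°, lat 60°.
Square 7, 8: +7·2° lon, +8·1° lat → SW at lon -126°, lat 68°.
latitude 68.00° N, longitude 126.00° W.

68.00° N, 126.00° W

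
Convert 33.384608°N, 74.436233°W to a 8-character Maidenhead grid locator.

Offset from 180°W / 90°S: lon 105.56377°, lat 123.38461°.
Field: lon ⌊105.56377/20⌋ = 5 → F; lat ⌊123.38461/10⌋ = 12 → M.
Square: lon ⌊5.56377/2⌋ = 2; lat ⌊3.38461/1⌋ = 3.
Subsquare: lon ⌊1.56377/0.0833333⌋ = 18 → s; lat ⌊0.38461/0.0416667⌋ = 9 → j.
Extended square: lon ⌊0.06377/0.00833333⌋ = 7; lat ⌊0.00961/0.00416667⌋ = 2.

FM23sj72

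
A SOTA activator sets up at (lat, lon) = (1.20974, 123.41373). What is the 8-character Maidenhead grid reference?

PJ11qf90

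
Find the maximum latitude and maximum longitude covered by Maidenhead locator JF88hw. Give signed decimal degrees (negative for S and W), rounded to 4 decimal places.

Field J=9, F=5: +9·20° lon, +5·10° lat → SW at lon 0°, lat -40°.
Square 8, 8: +8·2° lon, +8·1° lat → SW at lon 16°, lat -32°.
Subsquare h=7, w=22: +7·0.0833333° lon, +22·0.0416667° lat → SW at lon 16.5833°, lat -31.0833°.
Cell spans 0.0833333° lon × 0.0416667° lat. NE corner is SW corner plus one full cell.
latitude -31.0417, longitude 16.6667.

-31.0417, 16.6667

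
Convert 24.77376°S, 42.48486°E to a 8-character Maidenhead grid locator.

Offset from 180°W / 90°S: lon 222.48486°, lat 65.22624°.
Field: 222.48486/20 → 11 → L, 65.22624/10 → 6 → G; chars LG.
Square: 2.48486/2 → 1, 5.22624/1 → 5; chars 15.
Subsquare: 0.48486/0.0833333 → 5 → f, 0.22624/0.0416667 → 5 → f; chars ff.
Extended square: 0.06819/0.00833333 → 8, 0.01791/0.00416667 → 4; chars 84.

LG15ff84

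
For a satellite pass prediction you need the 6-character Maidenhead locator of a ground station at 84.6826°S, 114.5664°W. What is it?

DA25rh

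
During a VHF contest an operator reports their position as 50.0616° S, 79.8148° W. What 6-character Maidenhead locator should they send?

Add 180° to longitude and 90° to latitude: 100.1852, 39.9384.
Field: 100.1852/20 → 5 → F, 39.9384/10 → 3 → D; chars FD.
Square: 0.1852/2 → 0, 9.9384/1 → 9; chars 09.
Subsquare: 0.1852/0.0833333 → 2 → c, 0.9384/0.0416667 → 22 → w; chars cw.

FD09cw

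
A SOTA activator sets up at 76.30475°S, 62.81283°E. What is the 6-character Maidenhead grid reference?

MB13jq

Add 180° to longitude and 90° to latitude: 242.8128, 13.6953.
Field: 242.8128/20 → 12 → M, 13.6953/10 → 1 → B; chars MB.
Square: 2.8128/2 → 1, 3.6953/1 → 3; chars 13.
Subsquare: 0.8128/0.0833333 → 9 → j, 0.6953/0.0416667 → 16 → q; chars jq.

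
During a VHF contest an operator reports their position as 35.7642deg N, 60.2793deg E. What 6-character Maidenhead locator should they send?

MM05ds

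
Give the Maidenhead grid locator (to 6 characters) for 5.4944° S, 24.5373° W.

HI74rm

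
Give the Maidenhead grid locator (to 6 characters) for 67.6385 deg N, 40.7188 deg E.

LP07ip

Offset from 180°W / 90°S: lon 220.7188°, lat 157.6385°.
Field: 220.7188/20 → 11 → L, 157.6385/10 → 15 → P; chars LP.
Square: 0.7188/2 → 0, 7.6385/1 → 7; chars 07.
Subsquare: 0.7188/0.0833333 → 8 → i, 0.6385/0.0416667 → 15 → p; chars ip.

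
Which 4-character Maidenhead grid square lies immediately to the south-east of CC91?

Longitude square 9; +1 → 10, wraps to 0, carry into field.
Longitude field C = 2; +1 → 3 = D.
Latitude square 1; −1 → 0.

DC00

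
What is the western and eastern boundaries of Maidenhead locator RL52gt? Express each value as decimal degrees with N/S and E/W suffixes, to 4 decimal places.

170.5000° E, 170.5833° E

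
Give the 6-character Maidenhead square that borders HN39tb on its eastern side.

Longitude subsquare t = 19; +1 → 20 = u.
The latitude characters are unchanged.

HN39ub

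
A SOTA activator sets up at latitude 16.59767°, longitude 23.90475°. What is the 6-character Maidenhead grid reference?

KK16wo

Shift to the Maidenhead origin (180°W, 90°S): lon 203.9048, lat 106.5977.
Field (20°×10°, letters A–R): lon ⌊203.9048/20⌋ = 10 → K; lat ⌊106.5977/10⌋ = 10 → K.
Square (2°×1°, digits 0–9): lon ⌊3.9048/2⌋ = 1; lat ⌊6.5977/1⌋ = 6.
Subsquare (5′×2.5′, letters a–x): lon ⌊1.9048/0.0833333⌋ = 22 → w; lat ⌊0.5977/0.0416667⌋ = 14 → o.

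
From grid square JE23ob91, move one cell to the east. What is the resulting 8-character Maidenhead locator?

JE23pb01

Longitude extended square 9; +1 → 10, wraps to 0, carry into subsquare.
Longitude subsquare o = 14; +1 → 15 = p.
The latitude characters are unchanged.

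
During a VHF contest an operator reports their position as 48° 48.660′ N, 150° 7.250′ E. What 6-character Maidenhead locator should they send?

Add 180° to longitude and 90° to latitude: 330.1208, 138.8110.
Field: 330.1208/20 → 16 → Q, 138.8110/10 → 13 → N; chars QN.
Square: 10.1208/2 → 5, 8.8110/1 → 8; chars 58.
Subsquare: 0.1208/0.0833333 → 1 → b, 0.8110/0.0416667 → 19 → t; chars bt.

QN58bt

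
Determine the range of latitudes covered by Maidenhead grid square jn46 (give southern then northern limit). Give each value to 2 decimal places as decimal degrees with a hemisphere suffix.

Field J=9, N=13: +9·20° lon, +13·10° lat → SW at lon 0°, lat 40°.
Square 4, 6: +4·2° lon, +6·1° lat → SW at lon 8°, lat 46°.
Cell spans 2° lon × 1° lat.
south 46.00° N, north 47.00° N.

46.00° N, 47.00° N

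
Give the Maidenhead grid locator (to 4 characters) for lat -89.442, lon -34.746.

Offset from 180°W / 90°S: lon 145.25°, lat 0.56°.
Field: 145.25/20 → 7 → H, 0.56/10 → 0 → A; chars HA.
Square: 5.25/2 → 2, 0.56/1 → 0; chars 20.

HA20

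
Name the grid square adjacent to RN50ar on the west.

Longitude subsquare a = 0; −1 → -1, wraps to 23 = x, carry into square.
Longitude square 5; −1 → 4.
The latitude characters are unchanged.

RN40xr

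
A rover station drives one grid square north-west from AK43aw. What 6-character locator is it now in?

Longitude subsquare a = 0; −1 → -1, wraps to 23 = x, carry into square.
Longitude square 4; −1 → 3.
Latitude subsquare w = 22; +1 → 23 = x.

AK33xx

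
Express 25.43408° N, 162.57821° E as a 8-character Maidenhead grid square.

RL15gk94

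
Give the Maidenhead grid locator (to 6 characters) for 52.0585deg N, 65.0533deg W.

Add 180° to longitude and 90° to latitude: 114.9467, 142.0585.
Field (20°×10°, letters A–R): 114.9467/20 → 5 → F, 142.0585/10 → 14 → O; chars FO.
Square (2°×1°, digits 0–9): 14.9467/2 → 7, 2.0585/1 → 2; chars 72.
Subsquare (5′×2.5′, letters a–x): 0.9467/0.0833333 → 11 → l, 0.0585/0.0416667 → 1 → b; chars lb.

FO72lb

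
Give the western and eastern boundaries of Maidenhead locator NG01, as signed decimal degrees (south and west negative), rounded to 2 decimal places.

Field N=13, G=6: +13·20° lon, +6·10° lat → SW at lon 80°, lat -30°.
Square 0, 1: +0·2° lon, +1·1° lat → SW at lon 80°, lat -29°.
Cell spans 2° lon × 1° lat.
west 80.00, east 82.00.

80.00, 82.00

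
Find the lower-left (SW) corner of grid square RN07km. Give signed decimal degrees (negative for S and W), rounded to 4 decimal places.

47.5000, 160.8333

Field R=17, N=13: +17·20° lon, +13·10° lat → SW at lon 160°, lat 40°.
Square 0, 7: +0·2° lon, +7·1° lat → SW at lon 160°, lat 47°.
Subsquare k=10, m=12: +10·0.0833333° lon, +12·0.0416667° lat → SW at lon 160.833°, lat 47.5°.
latitude 47.5000, longitude 160.8333.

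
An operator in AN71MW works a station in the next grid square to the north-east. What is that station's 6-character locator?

AN71nx

Longitude subsquare m = 12; +1 → 13 = n.
Latitude subsquare w = 22; +1 → 23 = x.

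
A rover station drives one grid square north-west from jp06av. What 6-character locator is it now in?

Longitude subsquare a = 0; −1 → -1, wraps to 23 = x, carry into square.
Longitude square 0; −1 → -1, wraps to 9, carry into field.
Longitude field J = 9; −1 → 8 = I.
Latitude subsquare v = 21; +1 → 22 = w.

IP96xw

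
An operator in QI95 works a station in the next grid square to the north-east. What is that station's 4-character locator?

RI06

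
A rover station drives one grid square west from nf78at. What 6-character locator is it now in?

NF68xt

Longitude subsquare a = 0; −1 → -1, wraps to 23 = x, carry into square.
Longitude square 7; −1 → 6.
The latitude characters are unchanged.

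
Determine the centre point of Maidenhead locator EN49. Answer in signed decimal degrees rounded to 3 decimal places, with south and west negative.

Field E=4, N=13: +4·20° lon, +13·10° lat → SW at lon -100°, lat 40°.
Square 4, 9: +4·2° lon, +9·1° lat → SW at lon -92°, lat 49°.
Cell spans 2° lon × 1° lat. Centre is SW corner plus half of each.
latitude 49.500, longitude -91.000.

49.500, -91.000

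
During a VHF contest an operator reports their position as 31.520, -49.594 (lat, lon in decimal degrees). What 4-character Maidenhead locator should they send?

GM51

Shift to the Maidenhead origin (180°W, 90°S): lon 130.41, lat 121.52.
Field (20°×10°, letters A–R): 130.41/20 → 6 → G, 121.52/10 → 12 → M; chars GM.
Square (2°×1°, digits 0–9): 10.41/2 → 5, 1.52/1 → 1; chars 51.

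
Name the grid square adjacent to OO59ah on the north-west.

OO49xi

Longitude subsquare a = 0; −1 → -1, wraps to 23 = x, carry into square.
Longitude square 5; −1 → 4.
Latitude subsquare h = 7; +1 → 8 = i.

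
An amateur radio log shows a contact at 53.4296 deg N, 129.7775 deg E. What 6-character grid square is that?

PO43vk

Shift to the Maidenhead origin (180°W, 90°S): lon 309.7775, lat 143.4296.
Field: lon ⌊309.7775/20⌋ = 15 → P; lat ⌊143.4296/10⌋ = 14 → O.
Square: lon ⌊9.7775/2⌋ = 4; lat ⌊3.4296/1⌋ = 3.
Subsquare: lon ⌊1.7775/0.0833333⌋ = 21 → v; lat ⌊0.4296/0.0416667⌋ = 10 → k.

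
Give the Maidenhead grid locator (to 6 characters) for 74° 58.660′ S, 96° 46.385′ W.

EB15oa

Shift to the Maidenhead origin (180°W, 90°S): lon 83.2269, lat 15.0223.
Field: 83.2269/20 → 4 → E, 15.0223/10 → 1 → B; chars EB.
Square: 3.2269/2 → 1, 5.0223/1 → 5; chars 15.
Subsquare: 1.2269/0.0833333 → 14 → o, 0.0223/0.0416667 → 0 → a; chars oa.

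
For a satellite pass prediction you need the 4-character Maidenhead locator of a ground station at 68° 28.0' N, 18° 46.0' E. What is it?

JP98

Shift to the Maidenhead origin (180°W, 90°S): lon 198.77, lat 158.47.
Field: 198.77/20 → 9 → J, 158.47/10 → 15 → P; chars JP.
Square: 18.77/2 → 9, 8.47/1 → 8; chars 98.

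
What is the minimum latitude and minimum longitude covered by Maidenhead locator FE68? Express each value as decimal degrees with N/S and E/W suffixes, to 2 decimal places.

42.00° S, 68.00° W

Field F=5, E=4: +5·20° lon, +4·10° lat → SW at lon -80°, lat -50°.
Square 6, 8: +6·2° lon, +8·1° lat → SW at lon -68°, lat -42°.
latitude 42.00° S, longitude 68.00° W.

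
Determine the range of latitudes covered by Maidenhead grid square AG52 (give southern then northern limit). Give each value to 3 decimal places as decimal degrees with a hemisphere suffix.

Field A=0, G=6: +0·20° lon, +6·10° lat → SW at lon -180°, lat -30°.
Square 5, 2: +5·2° lon, +2·1° lat → SW at lon -170°, lat -28°.
Cell spans 2° lon × 1° lat.
south 28.000° S, north 27.000° S.

28.000° S, 27.000° S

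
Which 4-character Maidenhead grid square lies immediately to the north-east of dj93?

EJ04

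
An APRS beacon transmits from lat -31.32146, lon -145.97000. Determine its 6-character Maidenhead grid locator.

BF78aq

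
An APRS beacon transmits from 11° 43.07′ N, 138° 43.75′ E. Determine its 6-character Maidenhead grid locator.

PK91ir

Add 180° to longitude and 90° to latitude: 318.7292, 101.7178.
Field (20°×10°, letters A–R): lon ⌊318.7292/20⌋ = 15 → P; lat ⌊101.7178/10⌋ = 10 → K.
Square (2°×1°, digits 0–9): lon ⌊18.7292/2⌋ = 9; lat ⌊1.7178/1⌋ = 1.
Subsquare (5′×2.5′, letters a–x): lon ⌊0.7292/0.0833333⌋ = 8 → i; lat ⌊0.7178/0.0416667⌋ = 17 → r.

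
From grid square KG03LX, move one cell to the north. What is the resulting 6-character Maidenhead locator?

KG04la

Latitude subsquare x = 23; +1 → 24, wraps to 0 = a, carry into square.
Latitude square 3; +1 → 4.
The longitude characters are unchanged.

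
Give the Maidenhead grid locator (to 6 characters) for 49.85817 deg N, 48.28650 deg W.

GN59uu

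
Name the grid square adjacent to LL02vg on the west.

Longitude subsquare v = 21; −1 → 20 = u.
The latitude characters are unchanged.

LL02ug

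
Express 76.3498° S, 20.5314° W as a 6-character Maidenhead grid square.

Add 180° to longitude and 90° to latitude: 159.4686, 13.6502.
Field: 159.4686/20 → 7 → H, 13.6502/10 → 1 → B; chars HB.
Square: 19.4686/2 → 9, 3.6502/1 → 3; chars 93.
Subsquare: 1.4686/0.0833333 → 17 → r, 0.6502/0.0416667 → 15 → p; chars rp.

HB93rp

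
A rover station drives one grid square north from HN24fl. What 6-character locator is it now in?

HN24fm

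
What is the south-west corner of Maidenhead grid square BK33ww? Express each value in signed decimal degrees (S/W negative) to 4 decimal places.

Field B=1, K=10: +1·20° lon, +10·10° lat → SW at lon -160°, lat 10°.
Square 3, 3: +3·2° lon, +3·1° lat → SW at lon -154°, lat 13°.
Subsquare w=22, w=22: +22·0.0833333° lon, +22·0.0416667° lat → SW at lon -152.167°, lat 13.9167°.
latitude 13.9167, longitude -152.1667.

13.9167, -152.1667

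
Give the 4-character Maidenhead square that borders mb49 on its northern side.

Latitude square 9; +1 → 10, wraps to 0, carry into field.
Latitude field B = 1; +1 → 2 = C.
The longitude characters are unchanged.

MC40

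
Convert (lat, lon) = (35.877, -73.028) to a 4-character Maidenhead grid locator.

Shift to the Maidenhead origin (180°W, 90°S): lon 106.97, lat 125.88.
Field (20°×10°, letters A–R): 106.97/20 → 5 → F, 125.88/10 → 12 → M; chars FM.
Square (2°×1°, digits 0–9): 6.97/2 → 3, 5.88/1 → 5; chars 35.

FM35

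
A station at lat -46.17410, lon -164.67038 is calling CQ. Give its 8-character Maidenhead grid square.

Add 180° to longitude and 90° to latitude: 15.32962, 43.82590.
Field (20°×10°, letters A–R): 15.32962/20 → 0 → A, 43.82590/10 → 4 → E; chars AE.
Square (2°×1°, digits 0–9): 15.32962/2 → 7, 3.82590/1 → 3; chars 73.
Subsquare (5′×2.5′, letters a–x): 1.32962/0.0833333 → 15 → p, 0.82590/0.0416667 → 19 → t; chars pt.
Extended square (30″×15″, digits 0–9): 0.07962/0.00833333 → 9, 0.03423/0.00416667 → 8; chars 98.

AE73pt98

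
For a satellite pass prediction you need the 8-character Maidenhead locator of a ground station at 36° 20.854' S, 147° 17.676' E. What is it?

QF33pp56

Shift to the Maidenhead origin (180°W, 90°S): lon 327.29460, lat 53.65243.
Field (20°×10°, letters A–R): lon ⌊327.29460/20⌋ = 16 → Q; lat ⌊53.65243/10⌋ = 5 → F.
Square (2°×1°, digits 0–9): lon ⌊7.29460/2⌋ = 3; lat ⌊3.65243/1⌋ = 3.
Subsquare (5′×2.5′, letters a–x): lon ⌊1.29460/0.0833333⌋ = 15 → p; lat ⌊0.65243/0.0416667⌋ = 15 → p.
Extended square (30″×15″, digits 0–9): lon ⌊0.04460/0.00833333⌋ = 5; lat ⌊0.02743/0.00416667⌋ = 6.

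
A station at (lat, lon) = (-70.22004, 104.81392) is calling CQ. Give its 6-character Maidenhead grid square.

OB29js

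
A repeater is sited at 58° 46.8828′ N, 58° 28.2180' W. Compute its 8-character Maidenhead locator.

GO08ss37

Shift to the Maidenhead origin (180°W, 90°S): lon 121.52970, lat 148.78138.
Field: 121.52970/20 → 6 → G, 148.78138/10 → 14 → O; chars GO.
Square: 1.52970/2 → 0, 8.78138/1 → 8; chars 08.
Subsquare: 1.52970/0.0833333 → 18 → s, 0.78138/0.0416667 → 18 → s; chars ss.
Extended square: 0.02970/0.00833333 → 3, 0.03138/0.00416667 → 7; chars 37.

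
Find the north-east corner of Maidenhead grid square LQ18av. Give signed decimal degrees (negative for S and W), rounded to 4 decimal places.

78.9167, 42.0833

Field L=11, Q=16: +11·20° lon, +16·10° lat → SW at lon 40°, lat 70°.
Square 1, 8: +1·2° lon, +8·1° lat → SW at lon 42°, lat 78°.
Subsquare a=0, v=21: +0·0.0833333° lon, +21·0.0416667° lat → SW at lon 42°, lat 78.875°.
Cell spans 0.0833333° lon × 0.0416667° lat. NE corner is SW corner plus one full cell.
latitude 78.9167, longitude 42.0833.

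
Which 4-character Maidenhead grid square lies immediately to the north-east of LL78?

Longitude square 7; +1 → 8.
Latitude square 8; +1 → 9.

LL89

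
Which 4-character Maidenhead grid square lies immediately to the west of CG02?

BG92

Longitude square 0; −1 → -1, wraps to 9, carry into field.
Longitude field C = 2; −1 → 1 = B.
The latitude characters are unchanged.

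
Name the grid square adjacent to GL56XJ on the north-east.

GL66ak

Longitude subsquare x = 23; +1 → 24, wraps to 0 = a, carry into square.
Longitude square 5; +1 → 6.
Latitude subsquare j = 9; +1 → 10 = k.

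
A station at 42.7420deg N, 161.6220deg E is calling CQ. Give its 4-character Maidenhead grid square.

RN02

Add 180° to longitude and 90° to latitude: 341.62, 132.74.
Field: 341.62/20 → 17 → R, 132.74/10 → 13 → N; chars RN.
Square: 1.62/2 → 0, 2.74/1 → 2; chars 02.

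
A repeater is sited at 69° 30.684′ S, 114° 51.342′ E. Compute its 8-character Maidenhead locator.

OC70kl27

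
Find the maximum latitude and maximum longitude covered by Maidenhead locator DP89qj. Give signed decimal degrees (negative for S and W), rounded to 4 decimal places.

Field D=3, P=15: +3·20° lon, +15·10° lat → SW at lon -120°, lat 60°.
Square 8, 9: +8·2° lon, +9·1° lat → SW at lon -104°, lat 69°.
Subsquare q=16, j=9: +16·0.0833333° lon, +9·0.0416667° lat → SW at lon -102.667°, lat 69.375°.
Cell spans 0.0833333° lon × 0.0416667° lat. NE corner is SW corner plus one full cell.
latitude 69.4167, longitude -102.5833.

69.4167, -102.5833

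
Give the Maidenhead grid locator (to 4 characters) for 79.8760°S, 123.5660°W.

CB80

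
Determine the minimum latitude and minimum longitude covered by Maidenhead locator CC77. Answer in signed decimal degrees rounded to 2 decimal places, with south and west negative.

Field C=2, C=2: +2·20° lon, +2·10° lat → SW at lon -140°, lat -70°.
Square 7, 7: +7·2° lon, +7·1° lat → SW at lon -126°, lat -63°.
latitude -63.00, longitude -126.00.

-63.00, -126.00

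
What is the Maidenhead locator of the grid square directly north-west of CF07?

BF98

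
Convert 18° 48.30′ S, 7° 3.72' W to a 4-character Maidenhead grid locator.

IH61

Add 180° to longitude and 90° to latitude: 172.94, 71.19.
Field: 172.94/20 → 8 → I, 71.19/10 → 7 → H; chars IH.
Square: 12.94/2 → 6, 1.19/1 → 1; chars 61.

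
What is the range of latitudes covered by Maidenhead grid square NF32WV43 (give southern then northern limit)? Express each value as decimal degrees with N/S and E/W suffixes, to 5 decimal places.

Field N=13, F=5: +13·20° lon, +5·10° lat → SW at lon 80°, lat -40°.
Square 3, 2: +3·2° lon, +2·1° lat → SW at lon 86°, lat -38°.
Subsquare w=22, v=21: +22·0.0833333° lon, +21·0.0416667° lat → SW at lon 87.8333°, lat -37.125°.
Extended square 4, 3: +4·0.00833333° lon, +3·0.00416667° lat → SW at lon 87.8667°, lat -37.1125°.
Cell spans 0.00833333° lon × 0.00416667° lat.
south 37.11250° S, north 37.10833° S.

37.11250° S, 37.10833° S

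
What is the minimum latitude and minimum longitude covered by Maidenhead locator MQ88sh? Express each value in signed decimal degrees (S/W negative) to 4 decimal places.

78.2917, 77.5000

Field M=12, Q=16: +12·20° lon, +16·10° lat → SW at lon 60°, lat 70°.
Square 8, 8: +8·2° lon, +8·1° lat → SW at lon 76°, lat 78°.
Subsquare s=18, h=7: +18·0.0833333° lon, +7·0.0416667° lat → SW at lon 77.5°, lat 78.2917°.
latitude 78.2917, longitude 77.5000.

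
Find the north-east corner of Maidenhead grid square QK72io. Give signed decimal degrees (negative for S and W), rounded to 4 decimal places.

12.6250, 154.7500

Field Q=16, K=10: +16·20° lon, +10·10° lat → SW at lon 140°, lat 10°.
Square 7, 2: +7·2° lon, +2·1° lat → SW at lon 154°, lat 12°.
Subsquare i=8, o=14: +8·0.0833333° lon, +14·0.0416667° lat → SW at lon 154.667°, lat 12.5833°.
Cell spans 0.0833333° lon × 0.0416667° lat. NE corner is SW corner plus one full cell.
latitude 12.6250, longitude 154.7500.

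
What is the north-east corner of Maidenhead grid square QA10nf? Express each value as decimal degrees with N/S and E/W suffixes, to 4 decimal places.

89.7500° S, 143.1667° E

Field Q=16, A=0: +16·20° lon, +0·10° lat → SW at lon 140°, lat -90°.
Square 1, 0: +1·2° lon, +0·1° lat → SW at lon 142°, lat -90°.
Subsquare n=13, f=5: +13·0.0833333° lon, +5·0.0416667° lat → SW at lon 143.083°, lat -89.7917°.
Cell spans 0.0833333° lon × 0.0416667° lat. NE corner is SW corner plus one full cell.
latitude 89.7500° S, longitude 143.1667° E.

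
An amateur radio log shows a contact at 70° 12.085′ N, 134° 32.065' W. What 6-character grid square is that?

CQ20re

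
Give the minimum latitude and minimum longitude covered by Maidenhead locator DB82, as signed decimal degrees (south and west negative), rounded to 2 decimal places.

Field D=3, B=1: +3·20° lon, +1·10° lat → SW at lon -120°, lat -80°.
Square 8, 2: +8·2° lon, +2·1° lat → SW at lon -104°, lat -78°.
latitude -78.00, longitude -104.00.

-78.00, -104.00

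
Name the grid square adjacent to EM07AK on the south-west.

DM97xj

Longitude subsquare a = 0; −1 → -1, wraps to 23 = x, carry into square.
Longitude square 0; −1 → -1, wraps to 9, carry into field.
Longitude field E = 4; −1 → 3 = D.
Latitude subsquare k = 10; −1 → 9 = j.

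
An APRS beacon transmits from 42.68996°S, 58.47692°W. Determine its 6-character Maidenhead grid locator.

GE07sh

Shift to the Maidenhead origin (180°W, 90°S): lon 121.5231, lat 47.3100.
Field (20°×10°, letters A–R): lon ⌊121.5231/20⌋ = 6 → G; lat ⌊47.3100/10⌋ = 4 → E.
Square (2°×1°, digits 0–9): lon ⌊1.5231/2⌋ = 0; lat ⌊7.3100/1⌋ = 7.
Subsquare (5′×2.5′, letters a–x): lon ⌊1.5231/0.0833333⌋ = 18 → s; lat ⌊0.3100/0.0416667⌋ = 7 → h.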